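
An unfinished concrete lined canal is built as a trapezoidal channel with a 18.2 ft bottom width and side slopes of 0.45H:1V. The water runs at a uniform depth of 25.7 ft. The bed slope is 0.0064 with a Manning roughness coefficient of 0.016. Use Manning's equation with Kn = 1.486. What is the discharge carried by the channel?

With bottom width b = 18.2 ft and side slope z = 0.45: A = (b + zy)y = (18.2 + 0.45×25.7)×25.7 = 765 ft²; P = b + 2y√(1+z²) = 18.2 + 2×25.7×1.097 = 74.56 ft.
Hydraulic radius R = A/P = 765/74.56 = 10.26 ft.
Manning's equation: Q = (1.486/n) A R^(2/3) S^(1/2) = (1.486/0.016) × 765 × 10.26^(2/3) × 0.0064^(1/2) = 26800 ft³/s.

Q = 26800 ft³/s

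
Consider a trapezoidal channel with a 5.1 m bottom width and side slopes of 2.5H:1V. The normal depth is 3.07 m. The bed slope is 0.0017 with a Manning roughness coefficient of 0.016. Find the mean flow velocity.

V = 3.83 m/s

With bottom width b = 5.1 m and side slope z = 2.5: A = (b + zy)y = (5.1 + 2.5×3.07)×3.07 = 39.22 m²; P = b + 2y√(1+z²) = 5.1 + 2×3.07×2.693 = 21.63 m.
Hydraulic radius R = A/P = 39.22/21.63 = 1.813 m.
From Manning's equation, V = (1/n) R^(2/3) S^(1/2) = (1/0.016) × 1.813^(2/3) × 0.0017^(1/2) = 3.83 m/s.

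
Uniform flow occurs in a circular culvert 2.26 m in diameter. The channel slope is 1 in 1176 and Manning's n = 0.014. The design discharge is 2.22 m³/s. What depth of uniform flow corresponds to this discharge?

y_n = 0.978 m

Manning's equation rearranged: A R^(2/3) = nQ / (1·√S) = 0.014 × 2.22 / (√0.0008503) = 1.066.
Trying y = 0.877 m: A R^(2/3) = 0.8739 — short.
Trying y = 0.978 m: A R^(2/3) = 1.065 — close enough.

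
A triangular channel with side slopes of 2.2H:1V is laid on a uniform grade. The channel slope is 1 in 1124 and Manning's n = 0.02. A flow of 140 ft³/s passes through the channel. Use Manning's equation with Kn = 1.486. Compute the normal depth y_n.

Manning's equation rearranged: A R^(2/3) = nQ / (1.486·√S) = 0.02 × 140 / (1.486 × √0.0008897) = 63.17.
Try y = 3.38 ft: A R^(2/3) = 33.5 — low.
Try y = 4.84 ft: A R^(2/3) = 87.26 — high.
Try y = 4.29 ft: A R^(2/3) = 63.26 — matches.

y_n = 4.29 ft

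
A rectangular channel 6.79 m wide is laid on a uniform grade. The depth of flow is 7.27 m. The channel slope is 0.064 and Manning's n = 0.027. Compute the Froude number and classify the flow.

Flow area A = b·y = 6.79 × 7.27 = 49.36 m². Wetted perimeter P = b + 2y = 6.79 + 2×7.27 = 21.33 m.
Hydraulic radius R = A/P = 49.36/21.33 = 2.314 m.
V = (1/n) R^(2/3) √S = (1/0.027) × 2.314^(2/3) × √0.064 = 16.39 m/s. Hydraulic depth D_h = A/T = 49.36/6.79 = 7.27 m.
Froude number Fr = V/√(g·D_h) = 16.39/√(9.81×7.27) = 1.94, which is greater than 1, so the flow is supercritical.

supercritical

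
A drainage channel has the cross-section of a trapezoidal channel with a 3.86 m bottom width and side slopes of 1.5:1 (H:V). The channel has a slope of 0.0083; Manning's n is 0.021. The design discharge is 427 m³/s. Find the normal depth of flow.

Manning's equation rearranged: A R^(2/3) = nQ / (1·√S) = 0.021 × 427 / (√0.0083) = 98.43.
At y = 4.31 m: A R^(2/3) = 77.4 — low.
At y = 4.81 m: A R^(2/3) = 98.45 — ≈ 98.43.

y_n = 4.81 m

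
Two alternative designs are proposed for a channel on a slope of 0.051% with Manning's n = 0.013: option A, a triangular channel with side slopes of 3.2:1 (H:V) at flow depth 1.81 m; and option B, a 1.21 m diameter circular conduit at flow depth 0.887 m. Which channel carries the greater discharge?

channel A

Channel A: For a triangular section with side slope z = 3.2: A = zy² = 3.2×1.81² = 10.48 m²; P = 2y√(1+z²) = 2×1.81×3.353 = 12.14 m. Hydraulic radius R = A/P = 10.48/12.14 = 0.8638 m. Q_A = (1/0.013)·10.48·0.8638^(2/3)·√0.00051 = 16.52 m³/s.
Channel B: For a circular section of diameter D = 1.21 m at depth y = 0.887 m, the central angle is θ = 2 arccos(1 − 2y/D) = 4.111 rad. Then A = (D²/8)(θ − sin θ) = 0.9034 m² and P = Dθ/2 = 2.487 m. Hydraulic radius R = A/P = 0.9034/2.487 = 0.3632 m. Q_B = (1/0.013)·0.9034·0.3632^(2/3)·√0.00051 = 0.7988 m³/s.
Q_A = 16.52 m³/s vs Q_B = 0.7988 m³/s, so channel A carries more.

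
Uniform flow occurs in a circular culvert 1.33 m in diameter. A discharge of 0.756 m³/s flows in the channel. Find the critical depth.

y_c = 0.454 m

At critical depth, Q² T / (g A³) = 1, i.e. A³/T = Q²/g = 0.756²/9.81 = 0.05826.
Try y = 0.547 m: A³/T = 0.1193 — over.
Try y = 0.384 m: A³/T = 0.03046 — short.
Try y = 0.454 m: A³/T = 0.05824 — close enough.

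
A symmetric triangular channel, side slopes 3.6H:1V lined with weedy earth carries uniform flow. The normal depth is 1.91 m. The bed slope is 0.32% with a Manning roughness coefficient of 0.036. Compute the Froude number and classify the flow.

subcritical

For a triangular section with side slope z = 3.6: A = zy² = 3.6×1.91² = 13.13 m²; P = 2y√(1+z²) = 2×1.91×3.736 = 14.27 m.
Hydraulic radius R = A/P = 13.13/14.27 = 0.9202 m.
V = (1/n) R^(2/3) √S = (1/0.036) × 0.9202^(2/3) × √0.0032 = 1.487 m/s. Hydraulic depth D_h = A/T = 13.13/13.75 = 0.955 m.
Froude number Fr = V/√(g·D_h) = 1.487/√(9.81×0.955) = 0.486, which is less than 1, so the flow is subcritical.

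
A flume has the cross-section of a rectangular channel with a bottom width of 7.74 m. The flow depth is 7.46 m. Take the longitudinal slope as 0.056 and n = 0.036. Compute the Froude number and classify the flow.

Flow area A = b·y = 7.74 × 7.46 = 57.74 m². Wetted perimeter P = b + 2y = 7.74 + 2×7.46 = 22.66 m.
Hydraulic radius R = A/P = 57.74/22.66 = 2.548 m.
V = (1/n) R^(2/3) √S = (1/0.036) × 2.548^(2/3) × √0.056 = 12.26 m/s. Hydraulic depth D_h = A/T = 57.74/7.74 = 7.46 m.
Froude number Fr = V/√(g·D_h) = 12.26/√(9.81×7.46) = 1.43, which is greater than 1, so the flow is supercritical.

supercritical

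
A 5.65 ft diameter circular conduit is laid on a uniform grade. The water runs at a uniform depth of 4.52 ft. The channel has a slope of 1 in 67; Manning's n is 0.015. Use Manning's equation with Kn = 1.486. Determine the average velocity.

V = 17.4 ft/s

For a circular section of diameter D = 5.65 ft at depth y = 4.52 ft, the central angle is θ = 2 arccos(1 − 2y/D) = 4.429 rad. Then A = (D²/8)(θ − sin θ) = 21.5 ft² and P = Dθ/2 = 12.51 ft.
Hydraulic radius R = A/P = 21.5/12.51 = 1.719 ft.
From Manning's equation, V = (1.486/n) R^(2/3) S^(1/2) = (1.486/0.015) × 1.719^(2/3) × 0.01493^(1/2) = 17.4 ft/s.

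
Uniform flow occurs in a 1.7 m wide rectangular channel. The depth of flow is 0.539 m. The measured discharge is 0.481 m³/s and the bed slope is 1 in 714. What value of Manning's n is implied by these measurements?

Flow area A = b·y = 1.7 × 0.539 = 0.9163 m². Wetted perimeter P = b + 2y = 1.7 + 2×0.539 = 2.778 m.
Hydraulic radius R = A/P = 0.9163/2.778 = 0.3298 m.
Rearranging Manning's equation: n = (1/Q) A R^(2/3) S^(1/2) = (1/0.481) × 0.9163 × 0.3298^(2/3) × √0.001401 = 0.034.

n = 0.034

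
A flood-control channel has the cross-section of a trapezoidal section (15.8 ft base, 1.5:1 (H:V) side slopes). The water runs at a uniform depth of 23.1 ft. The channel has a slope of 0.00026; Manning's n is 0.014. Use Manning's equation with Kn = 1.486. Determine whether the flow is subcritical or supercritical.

subcritical

With bottom width b = 15.8 ft and side slope z = 1.5: A = (b + zy)y = (15.8 + 1.5×23.1)×23.1 = 1165 ft²; P = b + 2y√(1+z²) = 15.8 + 2×23.1×1.803 = 99.09 ft.
Hydraulic radius R = A/P = 1165/99.09 = 11.76 ft.
V = (1.486/n) R^(2/3) √S = (1.486/0.014) × 11.76^(2/3) × √0.00026 = 8.851 ft/s. Hydraulic depth D_h = A/T = 1165/85.1 = 13.69 ft.
Froude number Fr = V/√(g·D_h) = 8.851/√(32.2×13.69) = 0.422, which is less than 1, so the flow is subcritical.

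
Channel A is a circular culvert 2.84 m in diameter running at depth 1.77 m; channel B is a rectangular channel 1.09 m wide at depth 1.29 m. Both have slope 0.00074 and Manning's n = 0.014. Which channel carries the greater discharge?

channel A

Channel A: For a circular section of diameter D = 2.84 m at depth y = 1.77 m, the central angle is θ = 2 arccos(1 − 2y/D) = 3.64 rad. Then A = (D²/8)(θ − sin θ) = 4.151 m² and P = Dθ/2 = 5.168 m. Hydraulic radius R = A/P = 4.151/5.168 = 0.8032 m. Q_A = (1/0.014)·4.151·0.8032^(2/3)·√0.00074 = 6.97 m³/s.
Channel B: Flow area A = b·y = 1.09 × 1.29 = 1.406 m². Wetted perimeter P = b + 2y = 1.09 + 2×1.29 = 3.67 m. Hydraulic radius R = A/P = 1.406/3.67 = 0.3831 m. Q_B = (1/0.014)·1.406·0.3831^(2/3)·√0.00074 = 1.441 m³/s.
Q_A = 6.97 m³/s vs Q_B = 1.441 m³/s, so channel A carries more.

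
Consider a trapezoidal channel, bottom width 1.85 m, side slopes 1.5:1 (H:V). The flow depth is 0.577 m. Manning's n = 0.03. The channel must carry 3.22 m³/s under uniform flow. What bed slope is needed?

With bottom width b = 1.85 m and side slope z = 1.5: A = (b + zy)y = (1.85 + 1.5×0.577)×0.577 = 1.567 m²; P = b + 2y√(1+z²) = 1.85 + 2×0.577×1.803 = 3.93 m.
Hydraulic radius R = A/P = 1.567/3.93 = 0.3986 m.
From Manning's equation, S = [nQ / (1 A R^(2/3))]² = [0.03 × 3.22 / (1 × 1.567 × 0.3986^(2/3))]² = 0.013.

S = 0.013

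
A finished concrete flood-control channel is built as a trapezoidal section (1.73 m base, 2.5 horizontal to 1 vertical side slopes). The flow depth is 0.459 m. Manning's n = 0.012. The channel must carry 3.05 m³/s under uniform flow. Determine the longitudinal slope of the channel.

S = 0.00359

With bottom width b = 1.73 m and side slope z = 2.5: A = (b + zy)y = (1.73 + 2.5×0.459)×0.459 = 1.321 m²; P = b + 2y√(1+z²) = 1.73 + 2×0.459×2.693 = 4.202 m.
Hydraulic radius R = A/P = 1.321/4.202 = 0.3143 m.
From Manning's equation, S = [nQ / (1 A R^(2/3))]² = [0.012 × 3.05 / (1 × 1.321 × 0.3143^(2/3))]² = 0.00359.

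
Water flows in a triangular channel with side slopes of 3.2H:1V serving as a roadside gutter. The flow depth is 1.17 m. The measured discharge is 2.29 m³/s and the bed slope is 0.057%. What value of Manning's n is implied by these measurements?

For a triangular section with side slope z = 3.2: A = zy² = 3.2×1.17² = 4.38 m²; P = 2y√(1+z²) = 2×1.17×3.353 = 7.845 m.
Hydraulic radius R = A/P = 4.38/7.845 = 0.5584 m.
Rearranging Manning's equation: n = (1/Q) A R^(2/3) S^(1/2) = (1/2.29) × 4.38 × 0.5584^(2/3) × √0.00057 = 0.031.

n = 0.031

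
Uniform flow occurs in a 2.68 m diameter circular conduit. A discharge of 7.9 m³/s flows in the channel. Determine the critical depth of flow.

y_c = 1.25 m

At critical depth, Q² T / (g A³) = 1, i.e. A³/T = Q²/g = 7.9²/9.81 = 6.362.
At y = 1.53 m: A³/T = 13.89 — high.
At y = 0.951 m: A³/T = 2.247 — low.
At y = 1.25 m: A³/T = 6.419 — close enough.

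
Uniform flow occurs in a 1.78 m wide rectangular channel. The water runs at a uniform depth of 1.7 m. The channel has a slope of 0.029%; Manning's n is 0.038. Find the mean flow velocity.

Flow area A = b·y = 1.78 × 1.7 = 3.026 m². Wetted perimeter P = b + 2y = 1.78 + 2×1.7 = 5.18 m.
Hydraulic radius R = A/P = 3.026/5.18 = 0.5842 m.
From Manning's equation, V = (1/n) R^(2/3) S^(1/2) = (1/0.038) × 0.5842^(2/3) × 0.00029^(1/2) = 0.313 m/s.

V = 0.313 m/s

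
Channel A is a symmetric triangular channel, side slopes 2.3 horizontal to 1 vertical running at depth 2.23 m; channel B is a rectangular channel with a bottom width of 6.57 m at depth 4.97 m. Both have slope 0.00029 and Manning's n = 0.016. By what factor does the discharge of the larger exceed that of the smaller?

Channel A: For a triangular section with side slope z = 2.3: A = zy² = 2.3×2.23² = 11.44 m²; P = 2y√(1+z²) = 2×2.23×2.508 = 11.19 m. Hydraulic radius R = A/P = 11.44/11.19 = 1.023 m. Q_A = (1/0.016)·11.44·1.023^(2/3)·√0.00029 = 12.36 m³/s.
Channel B: Flow area A = b·y = 6.57 × 4.97 = 32.65 m². Wetted perimeter P = b + 2y = 6.57 + 2×4.97 = 16.51 m. Hydraulic radius R = A/P = 32.65/16.51 = 1.978 m. Q_B = (1/0.016)·32.65·1.978^(2/3)·√0.00029 = 54.76 m³/s.
The larger discharge is 54.76 m³/s and the smaller is 12.36 m³/s; the ratio is 4.43.

4.43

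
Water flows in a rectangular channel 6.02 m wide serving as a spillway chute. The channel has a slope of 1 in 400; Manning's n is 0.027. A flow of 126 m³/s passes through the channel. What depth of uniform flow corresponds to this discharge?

Manning's equation rearranged: A R^(2/3) = nQ / (1·√S) = 0.027 × 126 / (√0.0025) = 68.04.
Try y = 8.45 m: A R^(2/3) = 86.55 — too large.
Try y = 6.9 m: A R^(2/3) = 68.03 — close enough.

y_n = 6.9 m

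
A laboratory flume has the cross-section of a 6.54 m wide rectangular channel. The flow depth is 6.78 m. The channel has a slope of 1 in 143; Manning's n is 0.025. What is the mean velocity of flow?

Flow area A = b·y = 6.54 × 6.78 = 44.34 m². Wetted perimeter P = b + 2y = 6.54 + 2×6.78 = 20.1 m.
Hydraulic radius R = A/P = 44.34/20.1 = 2.206 m.
From Manning's equation, V = (1/n) R^(2/3) S^(1/2) = (1/0.025) × 2.206^(2/3) × 0.006993^(1/2) = 5.67 m/s.

V = 5.67 m/s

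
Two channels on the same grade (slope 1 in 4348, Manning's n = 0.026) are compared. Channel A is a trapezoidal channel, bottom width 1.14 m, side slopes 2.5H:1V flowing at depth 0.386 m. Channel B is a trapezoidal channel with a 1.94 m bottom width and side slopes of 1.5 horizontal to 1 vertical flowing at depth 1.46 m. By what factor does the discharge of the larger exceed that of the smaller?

Channel A: With bottom width b = 1.14 m and side slope z = 2.5: A = (b + zy)y = (1.14 + 2.5×0.386)×0.386 = 0.8125 m²; P = b + 2y√(1+z²) = 1.14 + 2×0.386×2.693 = 3.219 m. Hydraulic radius R = A/P = 0.8125/3.219 = 0.2524 m. Q_A = (1/0.026)·0.8125·0.2524^(2/3)·√0.00023 = 0.1893 m³/s.
Channel B: With bottom width b = 1.94 m and side slope z = 1.5: A = (b + zy)y = (1.94 + 1.5×1.46)×1.46 = 6.03 m²; P = b + 2y√(1+z²) = 1.94 + 2×1.46×1.803 = 7.204 m. Hydraulic radius R = A/P = 6.03/7.204 = 0.837 m. Q_B = (1/0.026)·6.03·0.837^(2/3)·√0.00023 = 3.124 m³/s.
The larger discharge is 3.124 m³/s and the smaller is 0.1893 m³/s; the ratio is 16.5.

16.5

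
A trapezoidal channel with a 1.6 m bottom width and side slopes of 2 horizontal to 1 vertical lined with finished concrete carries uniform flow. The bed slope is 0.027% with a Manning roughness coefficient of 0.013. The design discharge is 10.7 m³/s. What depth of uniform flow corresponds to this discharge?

y_n = 1.74 m

Manning's equation rearranged: A R^(2/3) = nQ / (1·√S) = 0.013 × 10.7 / (√0.00027) = 8.465.
At y = 1.29 m: A R^(2/3) = 4.379 — low.
At y = 1.74 m: A R^(2/3) = 8.495 — ≈ 8.465.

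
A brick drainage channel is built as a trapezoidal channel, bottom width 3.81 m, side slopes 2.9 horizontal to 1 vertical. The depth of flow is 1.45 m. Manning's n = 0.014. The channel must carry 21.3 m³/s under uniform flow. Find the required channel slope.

With bottom width b = 3.81 m and side slope z = 2.9: A = (b + zy)y = (3.81 + 2.9×1.45)×1.45 = 11.62 m²; P = b + 2y√(1+z²) = 3.81 + 2×1.45×3.068 = 12.71 m.
Hydraulic radius R = A/P = 11.62/12.71 = 0.9147 m.
From Manning's equation, S = [nQ / (1 A R^(2/3))]² = [0.014 × 21.3 / (1 × 11.62 × 0.9147^(2/3))]² = 0.000742.

S = 0.000742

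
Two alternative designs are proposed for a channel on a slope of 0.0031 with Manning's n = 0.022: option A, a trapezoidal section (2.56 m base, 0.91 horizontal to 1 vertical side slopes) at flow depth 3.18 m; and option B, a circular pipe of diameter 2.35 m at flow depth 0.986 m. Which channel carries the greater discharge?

channel A

Channel A: With bottom width b = 2.56 m and side slope z = 0.91: A = (b + zy)y = (2.56 + 0.91×3.18)×3.18 = 17.34 m²; P = b + 2y√(1+z²) = 2.56 + 2×3.18×1.352 = 11.16 m. Hydraulic radius R = A/P = 17.34/11.16 = 1.554 m. Q_A = (1/0.022)·17.34·1.554^(2/3)·√0.0031 = 58.89 m³/s.
Channel B: For a circular section of diameter D = 2.35 m at depth y = 0.986 m, the central angle is θ = 2 arccos(1 − 2y/D) = 2.818 rad. Then A = (D²/8)(θ − sin θ) = 1.726 m² and P = Dθ/2 = 3.312 m. Hydraulic radius R = A/P = 1.726/3.312 = 0.5213 m. Q_B = (1/0.022)·1.726·0.5213^(2/3)·√0.0031 = 2.83 m³/s.
Q_A = 58.89 m³/s vs Q_B = 2.83 m³/s, so channel A carries more.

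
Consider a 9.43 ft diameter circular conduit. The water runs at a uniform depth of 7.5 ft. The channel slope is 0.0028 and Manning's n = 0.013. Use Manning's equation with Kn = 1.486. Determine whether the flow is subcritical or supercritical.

For a circular section of diameter D = 9.43 ft at depth y = 7.5 ft, the central angle is θ = 2 arccos(1 − 2y/D) = 4.405 rad. Then A = (D²/8)(θ − sin θ) = 59.56 ft² and P = Dθ/2 = 20.77 ft.
Hydraulic radius R = A/P = 59.56/20.77 = 2.868 ft.
V = (1.486/n) R^(2/3) √S = (1.486/0.013) × 2.868^(2/3) × √0.0028 = 12.21 ft/s. Hydraulic depth D_h = A/T = 59.56/7.609 = 7.828 ft.
Froude number Fr = V/√(g·D_h) = 12.21/√(32.2×7.828) = 0.769, which is less than 1, so the flow is subcritical.

subcritical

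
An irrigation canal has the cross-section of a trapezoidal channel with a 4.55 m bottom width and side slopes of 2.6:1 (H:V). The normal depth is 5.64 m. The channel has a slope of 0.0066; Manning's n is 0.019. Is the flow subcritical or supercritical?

supercritical

With bottom width b = 4.55 m and side slope z = 2.6: A = (b + zy)y = (4.55 + 2.6×5.64)×5.64 = 108.4 m²; P = b + 2y√(1+z²) = 4.55 + 2×5.64×2.786 = 35.97 m.
Hydraulic radius R = A/P = 108.4/35.97 = 3.012 m.
V = (1/n) R^(2/3) √S = (1/0.019) × 3.012^(2/3) × √0.0066 = 8.919 m/s. Hydraulic depth D_h = A/T = 108.4/33.88 = 3.199 m.
Froude number Fr = V/√(g·D_h) = 8.919/√(9.81×3.199) = 1.59, which is greater than 1, so the flow is supercritical.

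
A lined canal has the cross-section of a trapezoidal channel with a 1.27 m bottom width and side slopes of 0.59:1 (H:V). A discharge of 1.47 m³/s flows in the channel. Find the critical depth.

At critical depth, Q² T / (g A³) = 1, i.e. A³/T = Q²/g = 1.47²/9.81 = 0.2203.
At y = 0.4 m: A³/T = 0.1255 — too small.
At y = 0.601 m: A³/T = 0.4703 — too large.
At y = 0.476 m: A³/T = 0.2196 — ≈ 0.2203.

y_c = 0.476 m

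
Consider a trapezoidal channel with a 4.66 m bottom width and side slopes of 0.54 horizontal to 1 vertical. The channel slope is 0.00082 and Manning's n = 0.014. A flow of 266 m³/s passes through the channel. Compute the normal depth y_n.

Manning's equation rearranged: A R^(2/3) = nQ / (1·√S) = 0.014 × 266 / (√0.00082) = 130.
Trying y = 8.66 m: A R^(2/3) = 180 — too large.
Trying y = 5.56 m: A R^(2/3) = 77.7 — too small.
Trying y = 7.32 m: A R^(2/3) = 130 — ≈ 130.

y_n = 7.32 m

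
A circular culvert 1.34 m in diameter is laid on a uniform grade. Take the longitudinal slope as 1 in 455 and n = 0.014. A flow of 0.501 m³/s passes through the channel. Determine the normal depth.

y_n = 0.427 m

Manning's equation rearranged: A R^(2/3) = nQ / (1·√S) = 0.014 × 0.501 / (√0.002198) = 0.1496.
At y = 0.372 m: A R^(2/3) = 0.1145 — low.
At y = 0.512 m: A R^(2/3) = 0.2107 — high.
At y = 0.427 m: A R^(2/3) = 0.1496 — ≈ 0.1496.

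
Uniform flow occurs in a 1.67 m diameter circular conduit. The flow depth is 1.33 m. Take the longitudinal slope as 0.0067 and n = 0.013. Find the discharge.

Q = 7.5 m³/s

For a circular section of diameter D = 1.67 m at depth y = 1.33 m, the central angle is θ = 2 arccos(1 − 2y/D) = 4.411 rad. Then A = (D²/8)(θ − sin θ) = 1.87 m² and P = Dθ/2 = 3.683 m.
Hydraulic radius R = A/P = 1.87/3.683 = 0.5079 m.
Manning's equation: Q = (1/n) A R^(2/3) S^(1/2) = (1/0.013) × 1.87 × 0.5079^(2/3) × 0.0067^(1/2) = 7.5 m³/s.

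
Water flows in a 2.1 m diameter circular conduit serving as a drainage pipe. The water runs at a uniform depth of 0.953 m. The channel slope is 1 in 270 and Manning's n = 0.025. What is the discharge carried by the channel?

For a circular section of diameter D = 2.1 m at depth y = 0.953 m, the central angle is θ = 2 arccos(1 − 2y/D) = 2.957 rad. Then A = (D²/8)(θ − sin θ) = 1.528 m² and P = Dθ/2 = 3.104 m.
Hydraulic radius R = A/P = 1.528/3.104 = 0.4923 m.
Manning's equation: Q = (1/n) A R^(2/3) S^(1/2) = (1/0.025) × 1.528 × 0.4923^(2/3) × 0.003704^(1/2) = 2.32 m³/s.

Q = 2.32 m³/s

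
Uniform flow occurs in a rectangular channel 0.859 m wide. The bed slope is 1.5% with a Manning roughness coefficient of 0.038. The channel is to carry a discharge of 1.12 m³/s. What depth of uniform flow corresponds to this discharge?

Manning's equation rearranged: A R^(2/3) = nQ / (1·√S) = 0.038 × 1.12 / (√0.015) = 0.3475.
Try y = 1.14 m: A R^(2/3) = 0.4504 — high.
Try y = 0.918 m: A R^(2/3) = 0.3476 — ≈ 0.3475.

y_n = 0.918 m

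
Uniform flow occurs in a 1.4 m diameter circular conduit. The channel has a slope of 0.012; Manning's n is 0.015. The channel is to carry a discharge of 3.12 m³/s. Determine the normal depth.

Manning's equation rearranged: A R^(2/3) = nQ / (1·√S) = 0.015 × 3.12 / (√0.012) = 0.4272.
Try y = 0.576 m: A R^(2/3) = 0.2712 — low.
Try y = 0.905 m: A R^(2/3) = 0.5737 — high.
Try y = 0.748 m: A R^(2/3) = 0.4271 — ≈ 0.4272.

y_n = 0.748 m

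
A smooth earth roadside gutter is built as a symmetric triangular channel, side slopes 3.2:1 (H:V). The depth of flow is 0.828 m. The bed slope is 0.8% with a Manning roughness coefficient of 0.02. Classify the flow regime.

supercritical

For a triangular section with side slope z = 3.2: A = zy² = 3.2×0.828² = 2.194 m²; P = 2y√(1+z²) = 2×0.828×3.353 = 5.552 m.
Hydraulic radius R = A/P = 2.194/5.552 = 0.3952 m.
V = (1/n) R^(2/3) √S = (1/0.02) × 0.3952^(2/3) × √0.008 = 2.408 m/s. Hydraulic depth D_h = A/T = 2.194/5.299 = 0.414 m.
Froude number Fr = V/√(g·D_h) = 2.408/√(9.81×0.414) = 1.19, which is greater than 1, so the flow is supercritical.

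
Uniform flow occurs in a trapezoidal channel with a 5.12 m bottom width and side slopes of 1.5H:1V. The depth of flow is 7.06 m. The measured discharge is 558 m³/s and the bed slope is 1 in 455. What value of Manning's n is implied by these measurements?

n = 0.022

With bottom width b = 5.12 m and side slope z = 1.5: A = (b + zy)y = (5.12 + 1.5×7.06)×7.06 = 110.9 m²; P = b + 2y√(1+z²) = 5.12 + 2×7.06×1.803 = 30.58 m.
Hydraulic radius R = A/P = 110.9/30.58 = 3.628 m.
Rearranging Manning's equation: n = (1/Q) A R^(2/3) S^(1/2) = (1/558) × 110.9 × 3.628^(2/3) × √0.002198 = 0.022.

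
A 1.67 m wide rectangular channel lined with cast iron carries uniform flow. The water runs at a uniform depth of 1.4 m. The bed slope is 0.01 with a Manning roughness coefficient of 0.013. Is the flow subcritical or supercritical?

Flow area A = b·y = 1.67 × 1.4 = 2.338 m². Wetted perimeter P = b + 2y = 1.67 + 2×1.4 = 4.47 m.
Hydraulic radius R = A/P = 2.338/4.47 = 0.523 m.
V = (1/n) R^(2/3) √S = (1/0.013) × 0.523^(2/3) × √0.01 = 4.994 m/s. Hydraulic depth D_h = A/T = 2.338/1.67 = 1.4 m.
Froude number Fr = V/√(g·D_h) = 4.994/√(9.81×1.4) = 1.35, which is greater than 1, so the flow is supercritical.

supercritical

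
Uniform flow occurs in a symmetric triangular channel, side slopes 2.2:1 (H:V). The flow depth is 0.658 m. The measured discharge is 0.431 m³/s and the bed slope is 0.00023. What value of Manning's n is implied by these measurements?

For a triangular section with side slope z = 2.2: A = zy² = 2.2×0.658² = 0.9525 m²; P = 2y√(1+z²) = 2×0.658×2.417 = 3.18 m.
Hydraulic radius R = A/P = 0.9525/3.18 = 0.2995 m.
Rearranging Manning's equation: n = (1/Q) A R^(2/3) S^(1/2) = (1/0.431) × 0.9525 × 0.2995^(2/3) × √0.00023 = 0.015.

n = 0.015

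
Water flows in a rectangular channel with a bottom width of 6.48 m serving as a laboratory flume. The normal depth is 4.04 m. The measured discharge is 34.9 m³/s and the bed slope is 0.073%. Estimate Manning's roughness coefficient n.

Flow area A = b·y = 6.48 × 4.04 = 26.18 m². Wetted perimeter P = b + 2y = 6.48 + 2×4.04 = 14.56 m.
Hydraulic radius R = A/P = 26.18/14.56 = 1.798 m.
Rearranging Manning's equation: n = (1/Q) A R^(2/3) S^(1/2) = (1/34.9) × 26.18 × 1.798^(2/3) × √0.00073 = 0.03.

n = 0.03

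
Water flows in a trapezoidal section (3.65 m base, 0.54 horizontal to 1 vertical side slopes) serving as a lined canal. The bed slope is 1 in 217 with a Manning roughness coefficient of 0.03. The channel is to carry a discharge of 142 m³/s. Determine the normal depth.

Manning's equation rearranged: A R^(2/3) = nQ / (1·√S) = 0.03 × 142 / (√0.004608) = 62.75.
At y = 6.26 m: A R^(2/3) = 80.24 — high.
At y = 4.51 m: A R^(2/3) = 43.19 — low.
At y = 5.51 m: A R^(2/3) = 62.81 — matches.

y_n = 5.51 m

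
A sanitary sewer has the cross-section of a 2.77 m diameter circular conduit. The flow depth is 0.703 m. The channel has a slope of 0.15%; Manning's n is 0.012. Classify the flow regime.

For a circular section of diameter D = 2.77 m at depth y = 0.703 m, the central angle is θ = 2 arccos(1 − 2y/D) = 2.112 rad. Then A = (D²/8)(θ − sin θ) = 1.203 m² and P = Dθ/2 = 2.925 m.
Hydraulic radius R = A/P = 1.203/2.925 = 0.4114 m.
V = (1/n) R^(2/3) √S = (1/0.012) × 0.4114^(2/3) × √0.0015 = 1.785 m/s. Hydraulic depth D_h = A/T = 1.203/2.411 = 0.4991 m.
Froude number Fr = V/√(g·D_h) = 1.785/√(9.81×0.4991) = 0.807, which is less than 1, so the flow is subcritical.

subcritical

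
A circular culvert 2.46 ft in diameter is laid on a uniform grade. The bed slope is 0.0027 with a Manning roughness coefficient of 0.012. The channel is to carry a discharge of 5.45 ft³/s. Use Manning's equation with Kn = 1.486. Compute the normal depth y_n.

Manning's equation rearranged: A R^(2/3) = nQ / (1.486·√S) = 0.012 × 5.45 / (1.486 × √0.0027) = 0.847.
Trying y = 0.594 ft: A R^(2/3) = 0.4394 — too small.
Trying y = 1.02 ft: A R^(2/3) = 1.237 — too large.
Trying y = 0.832 ft: A R^(2/3) = 0.8471 — matches.

y_n = 0.832 ft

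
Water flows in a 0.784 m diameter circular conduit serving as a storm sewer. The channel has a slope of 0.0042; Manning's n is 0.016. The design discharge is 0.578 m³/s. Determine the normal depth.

Manning's equation rearranged: A R^(2/3) = nQ / (1·√S) = 0.016 × 0.578 / (√0.0042) = 0.1427.
Trying y = 0.446 m: A R^(2/3) = 0.1007 — too small.
Trying y = 0.651 m: A R^(2/3) = 0.1647 — too large.
Trying y = 0.569 m: A R^(2/3) = 0.1428 — ≈ 0.1427.

y_n = 0.569 m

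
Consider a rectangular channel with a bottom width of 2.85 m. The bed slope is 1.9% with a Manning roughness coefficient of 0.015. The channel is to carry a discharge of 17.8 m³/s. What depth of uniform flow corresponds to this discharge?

y_n = 0.977 m

Manning's equation rearranged: A R^(2/3) = nQ / (1·√S) = 0.015 × 17.8 / (√0.019) = 1.937.
Trying y = 1.07 m: A R^(2/3) = 2.196 — high.
Trying y = 0.843 m: A R^(2/3) = 1.573 — low.
Trying y = 0.977 m: A R^(2/3) = 1.936 — close enough.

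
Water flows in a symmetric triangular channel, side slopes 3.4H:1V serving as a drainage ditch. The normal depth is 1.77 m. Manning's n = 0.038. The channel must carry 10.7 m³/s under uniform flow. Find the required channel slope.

For a triangular section with side slope z = 3.4: A = zy² = 3.4×1.77² = 10.65 m²; P = 2y√(1+z²) = 2×1.77×3.544 = 12.55 m.
Hydraulic radius R = A/P = 10.65/12.55 = 0.849 m.
From Manning's equation, S = [nQ / (1 A R^(2/3))]² = [0.038 × 10.7 / (1 × 10.65 × 0.849^(2/3))]² = 0.00181.

S = 0.00181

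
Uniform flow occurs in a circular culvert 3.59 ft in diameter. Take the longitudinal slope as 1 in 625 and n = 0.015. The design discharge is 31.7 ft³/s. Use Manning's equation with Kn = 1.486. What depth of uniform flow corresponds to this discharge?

Manning's equation rearranged: A R^(2/3) = nQ / (1.486·√S) = 0.015 × 31.7 / (1.486 × √0.0016) = 8.
Try y = 2.89 ft: A R^(2/3) = 9.262 — too large.
Try y = 1.9 ft: A R^(2/3) = 5.18 — too small.
Try y = 2.54 ft: A R^(2/3) = 7.995 — matches.

y_n = 2.54 ft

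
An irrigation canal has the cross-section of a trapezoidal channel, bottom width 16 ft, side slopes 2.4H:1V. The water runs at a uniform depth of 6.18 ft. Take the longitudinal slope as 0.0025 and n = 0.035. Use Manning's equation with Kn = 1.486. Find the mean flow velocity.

V = 5.31 ft/s

With bottom width b = 16 ft and side slope z = 2.4: A = (b + zy)y = (16 + 2.4×6.18)×6.18 = 190.5 ft²; P = b + 2y√(1+z²) = 16 + 2×6.18×2.6 = 48.14 ft.
Hydraulic radius R = A/P = 190.5/48.14 = 3.958 ft.
From Manning's equation, V = (1.486/n) R^(2/3) S^(1/2) = (1.486/0.035) × 3.958^(2/3) × 0.0025^(1/2) = 5.31 ft/s.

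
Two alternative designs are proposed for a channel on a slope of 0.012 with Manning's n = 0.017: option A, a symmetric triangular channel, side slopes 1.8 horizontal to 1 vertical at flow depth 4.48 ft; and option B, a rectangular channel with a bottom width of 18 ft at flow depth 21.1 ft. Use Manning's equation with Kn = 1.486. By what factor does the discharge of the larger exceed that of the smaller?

Channel A: For a triangular section with side slope z = 1.8: A = zy² = 1.8×4.48² = 36.13 ft²; P = 2y√(1+z²) = 2×4.48×2.059 = 18.45 ft. Hydraulic radius R = A/P = 36.13/18.45 = 1.958 ft. Q_A = (1.486/0.017)·36.13·1.958^(2/3)·√0.012 = 541.4 ft³/s.
Channel B: Flow area A = b·y = 18 × 21.1 = 379.8 ft². Wetted perimeter P = b + 2y = 18 + 2×21.1 = 60.2 ft. Hydraulic radius R = A/P = 379.8/60.2 = 6.309 ft. Q_B = (1.486/0.017)·379.8·6.309^(2/3)·√0.012 = 12420 ft³/s.
The larger discharge is 12420 ft³/s and the smaller is 541.4 ft³/s; the ratio is 22.9.

22.9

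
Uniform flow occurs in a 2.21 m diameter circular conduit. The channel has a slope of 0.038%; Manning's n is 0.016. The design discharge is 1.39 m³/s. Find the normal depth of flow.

Manning's equation rearranged: A R^(2/3) = nQ / (1·√S) = 0.016 × 1.39 / (√0.00038) = 1.141.
At y = 1.23 m: A R^(2/3) = 1.542 — too large.
At y = 0.832 m: A R^(2/3) = 0.7784 — too small.
At y = 1.03 m: A R^(2/3) = 1.144 — matches.

y_n = 1.03 m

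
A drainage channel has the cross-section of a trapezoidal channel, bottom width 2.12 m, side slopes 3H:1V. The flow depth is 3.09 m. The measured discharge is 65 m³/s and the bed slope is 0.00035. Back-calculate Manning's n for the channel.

With bottom width b = 2.12 m and side slope z = 3: A = (b + zy)y = (2.12 + 3×3.09)×3.09 = 35.2 m²; P = b + 2y√(1+z²) = 2.12 + 2×3.09×3.162 = 21.66 m.
Hydraulic radius R = A/P = 35.2/21.66 = 1.625 m.
Rearranging Manning's equation: n = (1/Q) A R^(2/3) S^(1/2) = (1/65) × 35.2 × 1.625^(2/3) × √0.00035 = 0.014.

n = 0.014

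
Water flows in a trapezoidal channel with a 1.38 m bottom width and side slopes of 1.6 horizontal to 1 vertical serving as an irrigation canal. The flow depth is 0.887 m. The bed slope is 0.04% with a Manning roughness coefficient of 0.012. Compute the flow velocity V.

With bottom width b = 1.38 m and side slope z = 1.6: A = (b + zy)y = (1.38 + 1.6×0.887)×0.887 = 2.483 m²; P = b + 2y√(1+z²) = 1.38 + 2×0.887×1.887 = 4.727 m.
Hydraulic radius R = A/P = 2.483/4.727 = 0.5252 m.
From Manning's equation, V = (1/n) R^(2/3) S^(1/2) = (1/0.012) × 0.5252^(2/3) × 0.0004^(1/2) = 1.08 m/s.

V = 1.08 m/s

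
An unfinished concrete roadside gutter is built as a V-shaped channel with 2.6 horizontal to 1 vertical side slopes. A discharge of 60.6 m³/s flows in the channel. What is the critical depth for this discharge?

At critical depth, Q² T / (g A³) = 1, i.e. A³/T = Q²/g = 60.6²/9.81 = 374.3.
At y = 1.93 m: A³/T = 90.51 — short.
At y = 3.05 m: A³/T = 892.1 — over.
At y = 2.56 m: A³/T = 371.6 — close enough.

y_c = 2.56 m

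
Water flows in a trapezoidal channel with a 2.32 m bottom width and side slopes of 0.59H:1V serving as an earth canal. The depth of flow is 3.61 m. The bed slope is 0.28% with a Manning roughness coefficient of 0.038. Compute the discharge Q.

With bottom width b = 2.32 m and side slope z = 0.59: A = (b + zy)y = (2.32 + 0.59×3.61)×3.61 = 16.06 m²; P = b + 2y√(1+z²) = 2.32 + 2×3.61×1.161 = 10.7 m.
Hydraulic radius R = A/P = 16.06/10.7 = 1.501 m.
Manning's equation: Q = (1/n) A R^(2/3) S^(1/2) = (1/0.038) × 16.06 × 1.501^(2/3) × 0.0028^(1/2) = 29.3 m³/s.

Q = 29.3 m³/s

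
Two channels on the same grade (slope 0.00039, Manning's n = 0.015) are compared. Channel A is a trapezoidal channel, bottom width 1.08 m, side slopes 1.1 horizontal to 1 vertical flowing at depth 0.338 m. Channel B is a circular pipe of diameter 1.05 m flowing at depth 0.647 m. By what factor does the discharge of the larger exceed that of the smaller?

Channel A: With bottom width b = 1.08 m and side slope z = 1.1: A = (b + zy)y = (1.08 + 1.1×0.338)×0.338 = 0.4907 m²; P = b + 2y√(1+z²) = 1.08 + 2×0.338×1.487 = 2.085 m. Hydraulic radius R = A/P = 0.4907/2.085 = 0.2354 m. Q_A = (1/0.015)·0.4907·0.2354^(2/3)·√0.00039 = 0.2463 m³/s.
Channel B: For a circular section of diameter D = 1.05 m at depth y = 0.647 m, the central angle is θ = 2 arccos(1 − 2y/D) = 3.611 rad. Then A = (D²/8)(θ − sin θ) = 0.5599 m² and P = Dθ/2 = 1.896 m. Hydraulic radius R = A/P = 0.5599/1.896 = 0.2954 m. Q_B = (1/0.015)·0.5599·0.2954^(2/3)·√0.00039 = 0.3269 m³/s.
The larger discharge is 0.3269 m³/s and the smaller is 0.2463 m³/s; the ratio is 1.33.

1.33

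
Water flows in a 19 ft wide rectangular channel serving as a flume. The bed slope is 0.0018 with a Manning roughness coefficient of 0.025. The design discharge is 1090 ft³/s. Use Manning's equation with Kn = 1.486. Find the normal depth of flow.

Manning's equation rearranged: A R^(2/3) = nQ / (1.486·√S) = 0.025 × 1090 / (1.486 × √0.0018) = 432.2.
Try y = 10.1 ft: A R^(2/3) = 553.3 — too large.
Try y = 6.05 ft: A R^(2/3) = 274.8 — too small.
Try y = 8.4 ft: A R^(2/3) = 432.3 — close enough.

y_n = 8.4 ft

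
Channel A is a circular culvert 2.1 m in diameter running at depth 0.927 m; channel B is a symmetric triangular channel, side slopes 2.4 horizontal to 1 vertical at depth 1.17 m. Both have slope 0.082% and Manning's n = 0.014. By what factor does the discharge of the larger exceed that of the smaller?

2.4

Channel A: For a circular section of diameter D = 2.1 m at depth y = 0.927 m, the central angle is θ = 2 arccos(1 − 2y/D) = 2.907 rad. Then A = (D²/8)(θ − sin θ) = 1.474 m² and P = Dθ/2 = 3.052 m. Hydraulic radius R = A/P = 1.474/3.052 = 0.483 m. Q_A = (1/0.014)·1.474·0.483^(2/3)·√0.00082 = 1.856 m³/s.
Channel B: For a triangular section with side slope z = 2.4: A = zy² = 2.4×1.17² = 3.285 m²; P = 2y√(1+z²) = 2×1.17×2.6 = 6.084 m. Hydraulic radius R = A/P = 3.285/6.084 = 0.54 m. Q_B = (1/0.014)·3.285·0.54^(2/3)·√0.00082 = 4.456 m³/s.
The larger discharge is 4.456 m³/s and the smaller is 1.856 m³/s; the ratio is 2.4.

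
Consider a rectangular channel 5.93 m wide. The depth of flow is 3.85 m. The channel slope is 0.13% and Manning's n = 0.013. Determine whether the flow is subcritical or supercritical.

subcritical

Flow area A = b·y = 5.93 × 3.85 = 22.83 m². Wetted perimeter P = b + 2y = 5.93 + 2×3.85 = 13.63 m.
Hydraulic radius R = A/P = 22.83/13.63 = 1.675 m.
V = (1/n) R^(2/3) √S = (1/0.013) × 1.675^(2/3) × √0.0013 = 3.912 m/s. Hydraulic depth D_h = A/T = 22.83/5.93 = 3.85 m.
Froude number Fr = V/√(g·D_h) = 3.912/√(9.81×3.85) = 0.637, which is less than 1, so the flow is subcritical.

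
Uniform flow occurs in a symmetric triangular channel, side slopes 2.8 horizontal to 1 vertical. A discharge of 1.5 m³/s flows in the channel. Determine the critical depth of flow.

y_c = 0.567 m

At critical depth, Q² T / (g A³) = 1, i.e. A³/T = Q²/g = 1.5²/9.81 = 0.2294.
At y = 0.721 m: A³/T = 0.7638 — too large.
At y = 0.567 m: A³/T = 0.2297 — close enough.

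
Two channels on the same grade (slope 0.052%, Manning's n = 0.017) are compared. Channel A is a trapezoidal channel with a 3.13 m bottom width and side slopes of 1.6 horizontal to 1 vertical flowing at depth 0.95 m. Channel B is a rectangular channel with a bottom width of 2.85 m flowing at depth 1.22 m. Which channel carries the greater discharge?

channel A

Channel A: With bottom width b = 3.13 m and side slope z = 1.6: A = (b + zy)y = (3.13 + 1.6×0.95)×0.95 = 4.418 m²; P = b + 2y√(1+z²) = 3.13 + 2×0.95×1.887 = 6.715 m. Hydraulic radius R = A/P = 4.418/6.715 = 0.6579 m. Q_A = (1/0.017)·4.418·0.6579^(2/3)·√0.00052 = 4.482 m³/s.
Channel B: Flow area A = b·y = 2.85 × 1.22 = 3.477 m². Wetted perimeter P = b + 2y = 2.85 + 2×1.22 = 5.29 m. Hydraulic radius R = A/P = 3.477/5.29 = 0.6573 m. Q_B = (1/0.017)·3.477·0.6573^(2/3)·√0.00052 = 3.526 m³/s.
Q_A = 4.482 m³/s vs Q_B = 3.526 m³/s, so channel A carries more.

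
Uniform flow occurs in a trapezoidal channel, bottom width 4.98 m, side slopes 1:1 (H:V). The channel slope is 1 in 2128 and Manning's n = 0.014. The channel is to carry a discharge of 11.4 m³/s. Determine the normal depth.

y_n = 1.25 m

Manning's equation rearranged: A R^(2/3) = nQ / (1·√S) = 0.014 × 11.4 / (√0.0004699) = 7.362.
At y = 1.42 m: A R^(2/3) = 9.15 — high.
At y = 1.09 m: A R^(2/3) = 5.799 — low.
At y = 1.25 m: A R^(2/3) = 7.337 — close enough.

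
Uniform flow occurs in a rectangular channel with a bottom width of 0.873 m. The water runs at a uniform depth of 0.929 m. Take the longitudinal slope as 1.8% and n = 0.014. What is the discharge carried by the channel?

Flow area A = b·y = 0.873 × 0.929 = 0.811 m². Wetted perimeter P = b + 2y = 0.873 + 2×0.929 = 2.731 m.
Hydraulic radius R = A/P = 0.811/2.731 = 0.297 m.
Manning's equation: Q = (1/n) A R^(2/3) S^(1/2) = (1/0.014) × 0.811 × 0.297^(2/3) × 0.018^(1/2) = 3.46 m³/s.

Q = 3.46 m³/s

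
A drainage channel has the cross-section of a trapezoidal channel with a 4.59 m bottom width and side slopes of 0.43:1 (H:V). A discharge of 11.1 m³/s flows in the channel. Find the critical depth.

y_c = 0.82 m

At critical depth, Q² T / (g A³) = 1, i.e. A³/T = Q²/g = 11.1²/9.81 = 12.56.
Trying y = 0.583 m: A³/T = 4.415 — low.
Trying y = 0.889 m: A³/T = 16.13 — high.
Trying y = 0.82 m: A³/T = 12.57 — ≈ 12.56.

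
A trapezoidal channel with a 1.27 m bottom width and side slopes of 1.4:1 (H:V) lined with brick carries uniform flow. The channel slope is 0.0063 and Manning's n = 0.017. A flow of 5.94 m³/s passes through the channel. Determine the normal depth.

Manning's equation rearranged: A R^(2/3) = nQ / (1·√S) = 0.017 × 5.94 / (√0.0063) = 1.272.
At y = 0.592 m: A R^(2/3) = 0.6469 — short.
At y = 1.04 m: A R^(2/3) = 1.982 — over.
At y = 0.836 m: A R^(2/3) = 1.271 — ≈ 1.272.

y_n = 0.836 m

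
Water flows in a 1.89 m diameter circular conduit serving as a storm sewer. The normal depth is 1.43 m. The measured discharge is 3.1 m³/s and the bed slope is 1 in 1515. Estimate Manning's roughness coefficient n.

For a circular section of diameter D = 1.89 m at depth y = 1.43 m, the central angle is θ = 2 arccos(1 − 2y/D) = 4.219 rad. Then A = (D²/8)(θ − sin θ) = 2.277 m² and P = Dθ/2 = 3.987 m.
Hydraulic radius R = A/P = 2.277/3.987 = 0.5712 m.
Rearranging Manning's equation: n = (1/Q) A R^(2/3) S^(1/2) = (1/3.1) × 2.277 × 0.5712^(2/3) × √0.0006601 = 0.013.

n = 0.013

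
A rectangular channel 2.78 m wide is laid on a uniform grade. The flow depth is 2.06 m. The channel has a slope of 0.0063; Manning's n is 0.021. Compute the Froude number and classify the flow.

Flow area A = b·y = 2.78 × 2.06 = 5.727 m². Wetted perimeter P = b + 2y = 2.78 + 2×2.06 = 6.9 m.
Hydraulic radius R = A/P = 5.727/6.9 = 0.83 m.
V = (1/n) R^(2/3) √S = (1/0.021) × 0.83^(2/3) × √0.0063 = 3.338 m/s. Hydraulic depth D_h = A/T = 5.727/2.78 = 2.06 m.
Froude number Fr = V/√(g·D_h) = 3.338/√(9.81×2.06) = 0.743, which is less than 1, so the flow is subcritical.

subcritical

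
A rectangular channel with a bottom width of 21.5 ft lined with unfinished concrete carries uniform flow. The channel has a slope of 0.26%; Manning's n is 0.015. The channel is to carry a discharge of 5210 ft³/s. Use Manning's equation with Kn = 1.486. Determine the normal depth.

y_n = 14.3 ft

Manning's equation rearranged: A R^(2/3) = nQ / (1.486·√S) = 0.015 × 5210 / (1.486 × √0.0026) = 1031.
Trying y = 17 ft: A R^(2/3) = 1284 — too large.
Trying y = 11.8 ft: A R^(2/3) = 802.4 — too small.
Trying y = 14.3 ft: A R^(2/3) = 1031 — close enough.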